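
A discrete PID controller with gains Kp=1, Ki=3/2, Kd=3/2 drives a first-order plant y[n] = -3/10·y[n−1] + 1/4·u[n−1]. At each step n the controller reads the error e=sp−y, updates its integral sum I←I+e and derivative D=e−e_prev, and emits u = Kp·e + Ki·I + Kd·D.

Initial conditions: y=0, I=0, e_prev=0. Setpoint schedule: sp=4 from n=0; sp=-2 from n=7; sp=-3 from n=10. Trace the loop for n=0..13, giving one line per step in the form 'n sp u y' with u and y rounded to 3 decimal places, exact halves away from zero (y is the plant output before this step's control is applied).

(exact arithmetic carried between steps; '≈' marks a value shown rounded to 6 d.p. or computed from one; I and e_prev carry over from the previous line; the table rounds u and y to 3 d.p., halves away from zero)
n=0: y=0, sp=4, e=sp−y=4; I=4, D=e−e_prev=4; u=1·4+3/2·4+3/2·4=16; next y=-3/10·0+1/4·16=4
n=1: y=4, sp=4, e=sp−y=0; I=4, D=e−e_prev=-4; u=1·0+3/2·4+3/2·(-4)=0; next y=-3/10·4+1/4·0=-1.2
n=2: y=-1.2, sp=4, e=sp−y=5.2; I=9.2, D=e−e_prev=5.2; u=1·5.2+3/2·9.2+3/2·5.2=26.8; next y=-3/10·(-1.2)+1/4·26.8=7.06
n=3: y=7.06, sp=4, e=sp−y=-3.06; I=6.14, D=e−e_prev=-8.26; u=1·(-3.06)+3/2·6.14+3/2·(-8.26)=-6.24; next y=-3/10·7.06+1/4·(-6.24)=-3.678
n=4: y=-3.678, sp=4, e=sp−y=7.678; I=13.818, D=e−e_prev=10.738; u=1·7.678+3/2·13.818+3/2·10.738=44.512; next y=-3/10·(-3.678)+1/4·44.512=12.2314
n=5: y=12.2314, sp=4, e=sp−y=-8.2314; I=5.5866, D=e−e_prev=-15.9094; u=1·(-8.2314)+3/2·5.5866+3/2·(-15.9094)=-23.7156; next y=-3/10·12.2314+1/4·(-23.7156)=-9.59832
n=6: y=-9.59832, sp=4, e=sp−y=13.59832; I=19.18492, D=e−e_prev=21.82972; u=1·13.59832+3/2·19.18492+3/2·21.82972=75.12028; next y=-3/10·(-9.59832)+1/4·75.12028=21.659566
n=7: y=21.659566, sp=-2, e=sp−y=-23.659566; I=-4.474646, D=e−e_prev=-37.257886; u=1·(-23.659566)+3/2·(-4.474646)+3/2·(-37.257886)=-86.258364; next y=-3/10·21.659566+1/4·(-86.258364)≈-28.062461
n=8: y≈-28.062461, sp=-2, e=sp−y≈26.062461; I≈21.587815, D=e−e_prev≈49.722027; u=1·26.062461+3/2·21.587815+3/2·49.722027≈133.027223; next y=-3/10·(-28.062461)+1/4·133.027223≈41.675544
n=9: y≈41.675544, sp=-2, e=sp−y≈-43.675544; I≈-22.087729, D=e−e_prev≈-69.738005; u=1·(-43.675544)+3/2·(-22.087729)+3/2·(-69.738005)≈-181.414145; next y=-3/10·41.675544+1/4·(-181.414145)≈-57.856200
n=10: y≈-57.856200, sp=-3, e=sp−y≈54.856200; I≈32.768470, D=e−e_prev≈98.531744; u=1·54.856200+3/2·32.768470+3/2·98.531744≈251.806520; next y=-3/10·(-57.856200)+1/4·251.806520≈80.308490
n=11: y≈80.308490, sp=-3, e=sp−y≈-83.308490; I≈-50.540020, D=e−e_prev≈-138.164689; u=1·(-83.308490)+3/2·(-50.540020)+3/2·(-138.164689)≈-366.365553; next y=-3/10·80.308490+1/4·(-366.365553)≈-115.683935
n=12: y≈-115.683935, sp=-3, e=sp−y≈112.683935; I≈62.143916, D=e−e_prev≈195.992425; u=1·112.683935+3/2·62.143916+3/2·195.992425≈499.888447; next y=-3/10·(-115.683935)+1/4·499.888447≈159.677292
n=13: y≈159.677292, sp=-3, e=sp−y≈-162.677292; I≈-100.533377, D=e−e_prev≈-275.361228; u=1·(-162.677292)+3/2·(-100.533377)+3/2·(-275.361228)≈-726.519199; next y=-3/10·159.677292+1/4·(-726.519199)≈-229.532987

0 4 16.000 0.000
1 4 0.000 4.000
2 4 26.800 -1.200
3 4 -6.240 7.060
4 4 44.512 -3.678
5 4 -23.716 12.231
6 4 75.120 -9.598
7 -2 -86.258 21.660
8 -2 133.027 -28.062
9 -2 -181.414 41.676
10 -3 251.807 -57.856
11 -3 -366.366 80.308
12 -3 499.888 -115.684
13 -3 -726.519 159.677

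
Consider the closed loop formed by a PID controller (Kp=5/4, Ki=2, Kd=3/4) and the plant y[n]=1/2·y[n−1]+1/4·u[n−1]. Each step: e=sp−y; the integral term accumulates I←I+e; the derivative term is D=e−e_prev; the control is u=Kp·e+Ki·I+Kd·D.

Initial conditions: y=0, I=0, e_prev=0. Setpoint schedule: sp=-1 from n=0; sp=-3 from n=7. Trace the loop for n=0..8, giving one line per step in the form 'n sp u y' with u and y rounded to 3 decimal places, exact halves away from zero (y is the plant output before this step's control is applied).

(exact arithmetic carried between steps; '≈' marks a value shown rounded to 6 d.p. or computed from one; I and e_prev carry over from the previous line; the table rounds u and y to 3 d.p., halves away from zero)
n=0: y=0, sp=-1, e=sp−y=-1; I=-1, D=e−e_prev=-1; u=5/4·(-1)+2·(-1)+3/4·(-1)=-4; next y=1/2·0+1/4·(-4)=-1
n=1: y=-1, sp=-1, e=sp−y=0; I=-1, D=e−e_prev=1; u=5/4·0+2·(-1)+3/4·1=-1.25; next y=1/2·(-1)+1/4·(-1.25)=-0.8125
n=2: y=-0.8125, sp=-1, e=sp−y=-0.1875; I=-1.1875, D=e−e_prev=-0.1875; u=5/4·(-0.1875)+2·(-1.1875)+3/4·(-0.1875)=-2.75; next y=1/2·(-0.8125)+1/4·(-2.75)=-1.09375
n=3: y=-1.09375, sp=-1, e=sp−y=0.09375; I=-1.09375, D=e−e_prev=0.28125; u=5/4·0.09375+2·(-1.09375)+3/4·0.28125=-1.859375; next y=1/2·(-1.09375)+1/4·(-1.859375)≈-1.011719
n=4: y≈-1.011719, sp=-1, e=sp−y≈0.011719; I≈-1.082031, D=e−e_prev≈-0.082031; u=5/4·0.011719+2·(-1.082031)+3/4·(-0.082031)≈-2.210938; next y=1/2·(-1.011719)+1/4·(-2.210938)≈-1.058594
n=5: y≈-1.058594, sp=-1, e=sp−y≈0.058594; I≈-1.023438, D=e−e_prev≈0.046875; u=5/4·0.058594+2·(-1.023438)+3/4·0.046875≈-1.938477; next y=1/2·(-1.058594)+1/4·(-1.938477)≈-1.013916
n=6: y≈-1.013916, sp=-1, e=sp−y≈0.013916; I≈-1.009521, D=e−e_prev≈-0.044678; u=5/4·0.013916+2·(-1.009521)+3/4·(-0.044678)≈-2.035156; next y=1/2·(-1.013916)+1/4·(-2.035156)≈-1.015747
n=7: y≈-1.015747, sp=-3, e=sp−y≈-1.984253; I≈-2.993774, D=e−e_prev≈-1.998169; u=5/4·(-1.984253)+2·(-2.993774)+3/4·(-1.998169)≈-9.966492; next y=1/2·(-1.015747)+1/4·(-9.966492)≈-2.999496
n=8: y≈-2.999496, sp=-3, e=sp−y≈-0.000504; I≈-2.994278, D=e−e_prev≈1.983749; u=5/4·(-0.000504)+2·(-2.994278)+3/4·1.983749≈-4.501373; next y=1/2·(-2.999496)+1/4·(-4.501373)≈-2.625092

0 -1 -4.000 0.000
1 -1 -1.250 -1.000
2 -1 -2.750 -0.813
3 -1 -1.859 -1.094
4 -1 -2.211 -1.012
5 -1 -1.938 -1.059
6 -1 -2.035 -1.014
7 -3 -9.966 -1.016
8 -3 -4.501 -2.999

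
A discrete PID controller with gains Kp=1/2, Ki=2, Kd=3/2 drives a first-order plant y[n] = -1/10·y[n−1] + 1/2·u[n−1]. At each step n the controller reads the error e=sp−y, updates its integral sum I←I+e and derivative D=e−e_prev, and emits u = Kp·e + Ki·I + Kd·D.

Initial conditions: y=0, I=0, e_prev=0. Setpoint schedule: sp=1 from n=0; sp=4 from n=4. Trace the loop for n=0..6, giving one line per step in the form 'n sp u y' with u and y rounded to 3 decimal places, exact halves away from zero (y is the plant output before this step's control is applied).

(exact arithmetic carried between steps; '≈' marks a value shown rounded to 6 d.p. or computed from one; I and e_prev carry over from the previous line; the table rounds u and y to 3 d.p., halves away from zero)
n=0: y=0, sp=1, e=sp−y=1; I=1, D=e−e_prev=1; u=1/2·1+2·1+3/2·1=4; next y=-1/10·0+1/2·4=2
n=1: y=2, sp=1, e=sp−y=-1; I=0, D=e−e_prev=-2; u=1/2·(-1)+2·0+3/2·(-2)=-3.5; next y=-1/10·2+1/2·(-3.5)=-1.95
n=2: y=-1.95, sp=1, e=sp−y=2.95; I=2.95, D=e−e_prev=3.95; u=1/2·2.95+2·2.95+3/2·3.95=13.3; next y=-1/10·(-1.95)+1/2·13.3=6.845
n=3: y=6.845, sp=1, e=sp−y=-5.845; I=-2.895, D=e−e_prev=-8.795; u=1/2·(-5.845)+2·(-2.895)+3/2·(-8.795)=-21.905; next y=-1/10·6.845+1/2·(-21.905)=-11.637
n=4: y=-11.637, sp=4, e=sp−y=15.637; I=12.742, D=e−e_prev=21.482; u=1/2·15.637+2·12.742+3/2·21.482=65.5255; next y=-1/10·(-11.637)+1/2·65.5255=33.92645
n=5: y=33.92645, sp=4, e=sp−y=-29.92645; I=-17.18445, D=e−e_prev=-45.56345; u=1/2·(-29.92645)+2·(-17.18445)+3/2·(-45.56345)=-117.6773; next y=-1/10·33.92645+1/2·(-117.6773)=-62.231295
n=6: y=-62.231295, sp=4, e=sp−y=66.231295; I=49.046845, D=e−e_prev=96.157745; u=1/2·66.231295+2·49.046845+3/2·96.157745=275.445955; next y=-1/10·(-62.231295)+1/2·275.445955=143.946107

0 1 4.000 0.000
1 1 -3.500 2.000
2 1 13.300 -1.950
3 1 -21.905 6.845
4 4 65.526 -11.637
5 4 -117.677 33.926
6 4 275.446 -62.231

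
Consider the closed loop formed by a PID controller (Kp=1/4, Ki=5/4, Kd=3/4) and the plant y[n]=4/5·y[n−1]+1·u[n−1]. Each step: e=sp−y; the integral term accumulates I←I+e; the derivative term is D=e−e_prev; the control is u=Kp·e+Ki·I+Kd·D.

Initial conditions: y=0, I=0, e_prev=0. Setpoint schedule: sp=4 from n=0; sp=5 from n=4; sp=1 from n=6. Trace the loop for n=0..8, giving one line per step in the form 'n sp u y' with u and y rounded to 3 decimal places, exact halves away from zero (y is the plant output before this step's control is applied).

(exact arithmetic carried between steps; '≈' marks a value shown rounded to 6 d.p. or computed from one; I and e_prev carry over from the previous line; the table rounds u and y to 3 d.p., halves away from zero)
n=0: y=0, sp=4, e=sp−y=4; I=4, D=e−e_prev=4; u=1/4·4+5/4·4+3/4·4=9; next y=4/5·0+1·9=9
n=1: y=9, sp=4, e=sp−y=-5; I=-1, D=e−e_prev=-9; u=1/4·(-5)+5/4·(-1)+3/4·(-9)=-9.25; next y=4/5·9+1·(-9.25)=-2.05
n=2: y=-2.05, sp=4, e=sp−y=6.05; I=5.05, D=e−e_prev=11.05; u=1/4·6.05+5/4·5.05+3/4·11.05=16.1125; next y=4/5·(-2.05)+1·16.1125=14.4725
n=3: y=14.4725, sp=4, e=sp−y=-10.4725; I=-5.4225, D=e−e_prev=-16.5225; u=1/4·(-10.4725)+5/4·(-5.4225)+3/4·(-16.5225)=-21.788125; next y=4/5·14.4725+1·(-21.788125)=-10.210125
n=4: y=-10.210125, sp=5, e=sp−y=15.210125; I=9.787625, D=e−e_prev=25.682625; u=1/4·15.210125+5/4·9.787625+3/4·25.682625≈35.299031; next y=4/5·(-10.210125)+1·35.299031≈27.130931
n=5: y≈27.130931, sp=5, e=sp−y≈-22.130931; I≈-12.343306, D=e−e_prev≈-37.341056; u=1/4·(-22.130931)+5/4·(-12.343306)+3/4·(-37.341056)≈-48.967658; next y=4/5·27.130931+1·(-48.967658)≈-27.262913
n=6: y≈-27.262913, sp=1, e=sp−y≈28.262913; I≈15.919607, D=e−e_prev≈50.393844; u=1/4·28.262913+5/4·15.919607+3/4·50.393844≈64.760619; next y=4/5·(-27.262913)+1·64.760619≈42.950289
n=7: y≈42.950289, sp=1, e=sp−y≈-41.950289; I≈-26.030683, D=e−e_prev≈-70.213202; u=1/4·(-41.950289)+5/4·(-26.030683)+3/4·(-70.213202)≈-95.685827; next y=4/5·42.950289+1·(-95.685827)≈-61.325596
n=8: y≈-61.325596, sp=1, e=sp−y≈62.325596; I≈36.294913, D=e−e_prev≈104.275885; u=1/4·62.325596+5/4·36.294913+3/4·104.275885≈139.156954; next y=4/5·(-61.325596)+1·139.156954≈90.096477

0 4 9.000 0.000
1 4 -9.250 9.000
2 4 16.113 -2.050
3 4 -21.788 14.473
4 5 35.299 -10.210
5 5 -48.968 27.131
6 1 64.761 -27.263
7 1 -95.686 42.950
8 1 139.157 -61.326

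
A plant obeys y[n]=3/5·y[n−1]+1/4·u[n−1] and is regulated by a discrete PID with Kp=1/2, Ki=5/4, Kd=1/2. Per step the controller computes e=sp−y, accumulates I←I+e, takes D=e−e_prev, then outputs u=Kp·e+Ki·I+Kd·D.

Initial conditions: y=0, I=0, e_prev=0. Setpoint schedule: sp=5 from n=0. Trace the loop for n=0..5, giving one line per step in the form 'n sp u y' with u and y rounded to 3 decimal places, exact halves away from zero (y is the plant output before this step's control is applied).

0 5 11.250 0.000
1 5 8.672 2.813
2 5 10.466 3.855
3 5 10.001 4.930
4 5 9.437 5.458
5 5 8.733 5.634

(exact arithmetic carried between steps; '≈' marks a value shown rounded to 6 d.p. or computed from one; I and e_prev carry over from the previous line; the table rounds u and y to 3 d.p., halves away from zero)
n=0: y=0, sp=5, e=sp−y=5; I=5, D=e−e_prev=5; u=1/2·5+5/4·5+1/2·5=11.25; next y=3/5·0+1/4·11.25=2.8125
n=1: y=2.8125, sp=5, e=sp−y=2.1875; I=7.1875, D=e−e_prev=-2.8125; u=1/2·2.1875+5/4·7.1875+1/2·(-2.8125)=8.671875; next y=3/5·2.8125+1/4·8.671875≈3.855469
n=2: y≈3.855469, sp=5, e=sp−y≈1.144531; I≈8.332031, D=e−e_prev≈-1.042969; u=1/2·1.144531+5/4·8.332031+1/2·(-1.042969)≈10.465820; next y=3/5·3.855469+1/4·10.465820≈4.929736
n=3: y≈4.929736, sp=5, e=sp−y≈0.070264; I≈8.402295, D=e−e_prev≈-1.074268; u=1/2·0.070264+5/4·8.402295+1/2·(-1.074268)≈10.000867; next y=3/5·4.929736+1/4·10.000867≈5.458058
n=4: y≈5.458058, sp=5, e=sp−y≈-0.458058; I≈7.944236, D=e−e_prev≈-0.528322; u=1/2·(-0.458058)+5/4·7.944236+1/2·(-0.528322)≈9.437105; next y=3/5·5.458058+1/4·9.437105≈5.634111
n=5: y≈5.634111, sp=5, e=sp−y≈-0.634111; I≈7.310125, D=e−e_prev≈-0.176053; u=1/2·(-0.634111)+5/4·7.310125+1/2·(-0.176053)≈8.732574; next y=3/5·5.634111+1/4·8.732574≈5.563610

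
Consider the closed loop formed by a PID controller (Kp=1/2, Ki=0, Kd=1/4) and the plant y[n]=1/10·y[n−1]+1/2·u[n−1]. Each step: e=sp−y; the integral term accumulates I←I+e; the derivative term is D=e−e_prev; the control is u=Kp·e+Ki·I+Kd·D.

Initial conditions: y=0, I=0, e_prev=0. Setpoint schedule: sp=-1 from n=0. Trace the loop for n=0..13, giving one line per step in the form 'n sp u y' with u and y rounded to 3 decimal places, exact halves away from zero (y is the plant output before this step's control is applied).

0 -1 -0.750 0.000
1 -1 -0.219 -0.375
2 -1 -0.484 -0.147
3 -1 -0.344 -0.256
4 -1 -0.416 -0.198
5 -1 -0.379 -0.228
6 -1 -0.398 -0.212
7 -1 -0.388 -0.220
8 -1 -0.393 -0.216
9 -1 -0.390 -0.218
10 -1 -0.392 -0.217
11 -1 -0.391 -0.218
12 -1 -0.391 -0.217
13 -1 -0.391 -0.217

(exact arithmetic carried between steps; '≈' marks a value shown rounded to 6 d.p. or computed from one; I and e_prev carry over from the previous line; the table rounds u and y to 3 d.p., halves away from zero)
n=0: y=0, sp=-1, e=sp−y=-1; I=-1, D=e−e_prev=-1; u=1/2·(-1)+0·(-1)+1/4·(-1)=-0.75; next y=1/10·0+1/2·(-0.75)=-0.375
n=1: y=-0.375, sp=-1, e=sp−y=-0.625; I=-1.625, D=e−e_prev=0.375; u=1/2·(-0.625)+0·(-1.625)+1/4·0.375=-0.21875; next y=1/10·(-0.375)+1/2·(-0.21875)=-0.146875
n=2: y=-0.146875, sp=-1, e=sp−y=-0.853125; I=-2.478125, D=e−e_prev=-0.228125; u=1/2·(-0.853125)+0·(-2.478125)+1/4·(-0.228125)≈-0.483594; next y=1/10·(-0.146875)+1/2·(-0.483594)≈-0.256484
n=3: y≈-0.256484, sp=-1, e=sp−y≈-0.743516; I≈-3.221641, D=e−e_prev≈0.109609; u=1/2·(-0.743516)+0·(-3.221641)+1/4·0.109609≈-0.344355; next y=1/10·(-0.256484)+1/2·(-0.344355)≈-0.197826
n=4: y≈-0.197826, sp=-1, e=sp−y≈-0.802174; I≈-4.023814, D=e−e_prev≈-0.058658; u=1/2·(-0.802174)+0·(-4.023814)+1/4·(-0.058658)≈-0.415751; next y=1/10·(-0.197826)+1/2·(-0.415751)≈-0.227658
n=5: y≈-0.227658, sp=-1, e=sp−y≈-0.772342; I≈-4.796156, D=e−e_prev≈0.029832; u=1/2·(-0.772342)+0·(-4.796156)+1/4·0.029832≈-0.378713; next y=1/10·(-0.227658)+1/2·(-0.378713)≈-0.212122
n=6: y≈-0.212122, sp=-1, e=sp−y≈-0.787878; I≈-5.584034, D=e−e_prev≈-0.015536; u=1/2·(-0.787878)+0·(-5.584034)+1/4·(-0.015536)≈-0.397823; next y=1/10·(-0.212122)+1/2·(-0.397823)≈-0.220124
n=7: y≈-0.220124, sp=-1, e=sp−y≈-0.779876; I≈-6.363910, D=e−e_prev≈0.008001; u=1/2·(-0.779876)+0·(-6.363910)+1/4·0.008001≈-0.387938; next y=1/10·(-0.220124)+1/2·(-0.387938)≈-0.215981
n=8: y≈-0.215981, sp=-1, e=sp−y≈-0.784019; I≈-7.147929, D=e−e_prev≈-0.004142; u=1/2·(-0.784019)+0·(-7.147929)+1/4·(-0.004142)≈-0.393045; next y=1/10·(-0.215981)+1/2·(-0.393045)≈-0.218121
n=9: y≈-0.218121, sp=-1, e=sp−y≈-0.781879; I≈-7.929808, D=e−e_prev≈0.002139; u=1/2·(-0.781879)+0·(-7.929808)+1/4·0.002139≈-0.390405; next y=1/10·(-0.218121)+1/2·(-0.390405)≈-0.217014
n=10: y≈-0.217014, sp=-1, e=sp−y≈-0.782986; I≈-8.712794, D=e−e_prev≈-0.001106; u=1/2·(-0.782986)+0·(-8.712794)+1/4·(-0.001106)≈-0.391769; next y=1/10·(-0.217014)+1/2·(-0.391769)≈-0.217586
n=11: y≈-0.217586, sp=-1, e=sp−y≈-0.782414; I≈-9.495208, D=e−e_prev≈0.000572; u=1/2·(-0.782414)+0·(-9.495208)+1/4·0.000572≈-0.391064; next y=1/10·(-0.217586)+1/2·(-0.391064)≈-0.217291
n=12: y≈-0.217291, sp=-1, e=sp−y≈-0.782709; I≈-10.277917, D=e−e_prev≈-0.000295; u=1/2·(-0.782709)+0·(-10.277917)+1/4·(-0.000295)≈-0.391429; next y=1/10·(-0.217291)+1/2·(-0.391429)≈-0.217443
n=13: y≈-0.217443, sp=-1, e=sp−y≈-0.782557; I≈-11.060474, D=e−e_prev≈0.000153; u=1/2·(-0.782557)+0·(-11.060474)+1/4·0.000153≈-0.391240; next y=1/10·(-0.217443)+1/2·(-0.391240)≈-0.217364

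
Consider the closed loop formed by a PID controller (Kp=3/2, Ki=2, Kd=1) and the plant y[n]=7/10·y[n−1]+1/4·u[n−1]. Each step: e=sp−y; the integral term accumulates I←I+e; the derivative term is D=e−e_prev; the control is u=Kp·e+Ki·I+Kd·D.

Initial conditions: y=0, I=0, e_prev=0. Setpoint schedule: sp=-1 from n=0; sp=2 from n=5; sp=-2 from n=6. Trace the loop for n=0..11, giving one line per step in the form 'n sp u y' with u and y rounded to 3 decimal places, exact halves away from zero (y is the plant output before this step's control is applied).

(exact arithmetic carried between steps; '≈' marks a value shown rounded to 6 d.p. or computed from one; I and e_prev carry over from the previous line; the table rounds u and y to 3 d.p., halves away from zero)
n=0: y=0, sp=-1, e=sp−y=-1; I=-1, D=e−e_prev=-1; u=3/2·(-1)+2·(-1)+1·(-1)=-4.5; next y=7/10·0+1/4·(-4.5)=-1.125
n=1: y=-1.125, sp=-1, e=sp−y=0.125; I=-0.875, D=e−e_prev=1.125; u=3/2·0.125+2·(-0.875)+1·1.125=-0.4375; next y=7/10·(-1.125)+1/4·(-0.4375)=-0.896875
n=2: y=-0.896875, sp=-1, e=sp−y=-0.103125; I=-0.978125, D=e−e_prev=-0.228125; u=3/2·(-0.103125)+2·(-0.978125)+1·(-0.228125)≈-2.339063; next y=7/10·(-0.896875)+1/4·(-2.339063)≈-1.212578
n=3: y≈-1.212578, sp=-1, e=sp−y≈0.212578; I≈-0.765547, D=e−e_prev≈0.315703; u=3/2·0.212578+2·(-0.765547)+1·0.315703≈-0.896523; next y=7/10·(-1.212578)+1/4·(-0.896523)≈-1.072936
n=4: y≈-1.072936, sp=-1, e=sp−y≈0.072936; I≈-0.692611, D=e−e_prev≈-0.139643; u=3/2·0.072936+2·(-0.692611)+1·(-0.139643)≈-1.415462; next y=7/10·(-1.072936)+1/4·(-1.415462)≈-1.104920
n=5: y≈-1.104920, sp=2, e=sp−y≈3.104920; I≈2.412309, D=e−e_prev≈3.031985; u=3/2·3.104920+2·2.412309+1·3.031985≈12.513983; next y=7/10·(-1.104920)+1/4·12.513983≈2.355052
n=6: y≈2.355052, sp=-2, e=sp−y≈-4.355052; I≈-1.942743, D=e−e_prev≈-7.459972; u=3/2·(-4.355052)+2·(-1.942743)+1·(-7.459972)≈-17.878035; next y=7/10·2.355052+1/4·(-17.878035)≈-2.820973
n=7: y≈-2.820973, sp=-2, e=sp−y≈0.820973; I≈-1.121770, D=e−e_prev≈5.176024; u=3/2·0.820973+2·(-1.121770)+1·5.176024≈4.163943; next y=7/10·(-2.820973)+1/4·4.163943≈-0.933695
n=8: y≈-0.933695, sp=-2, e=sp−y≈-1.066305; I≈-2.188075, D=e−e_prev≈-1.887277; u=3/2·(-1.066305)+2·(-2.188075)+1·(-1.887277)≈-7.862885; next y=7/10·(-0.933695)+1/4·(-7.862885)≈-2.619308
n=9: y≈-2.619308, sp=-2, e=sp−y≈0.619308; I≈-1.568767, D=e−e_prev≈1.685613; u=3/2·0.619308+2·(-1.568767)+1·1.685613≈-0.522960; next y=7/10·(-2.619308)+1/4·(-0.522960)≈-1.964255
n=10: y≈-1.964255, sp=-2, e=sp−y≈-0.035745; I≈-1.604512, D=e−e_prev≈-0.655052; u=3/2·(-0.035745)+2·(-1.604512)+1·(-0.655052)≈-3.917693; next y=7/10·(-1.964255)+1/4·(-3.917693)≈-2.354402
n=11: y≈-2.354402, sp=-2, e=sp−y≈0.354402; I≈-1.250110, D=e−e_prev≈0.390147; u=3/2·0.354402+2·(-1.250110)+1·0.390147≈-1.578470; next y=7/10·(-2.354402)+1/4·(-1.578470)≈-2.042699

0 -1 -4.500 0.000
1 -1 -0.438 -1.125
2 -1 -2.339 -0.897
3 -1 -0.897 -1.213
4 -1 -1.415 -1.073
5 2 12.514 -1.105
6 -2 -17.878 2.355
7 -2 4.164 -2.821
8 -2 -7.863 -0.934
9 -2 -0.523 -2.619
10 -2 -3.918 -1.964
11 -2 -1.578 -2.354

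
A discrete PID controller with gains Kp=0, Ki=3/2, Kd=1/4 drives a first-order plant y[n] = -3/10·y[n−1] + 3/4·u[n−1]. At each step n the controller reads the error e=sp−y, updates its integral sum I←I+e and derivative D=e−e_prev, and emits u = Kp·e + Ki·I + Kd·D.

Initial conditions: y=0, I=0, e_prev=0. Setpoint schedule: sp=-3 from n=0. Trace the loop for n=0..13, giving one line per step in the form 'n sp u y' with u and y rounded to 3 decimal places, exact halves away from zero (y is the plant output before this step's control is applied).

0 -3 -5.250 0.000
1 -3 -2.109 -3.938
2 -3 -7.877 -0.401
3 -3 -1.465 -5.787
4 -3 -9.874 0.637
5 -3 0.686 -7.597
6 -3 -12.660 2.793
7 -3 4.219 -10.333
8 -3 -17.108 6.264
9 -3 9.850 -14.711
10 -3 -24.223 11.801
11 -3 18.843 -21.707
12 -3 -35.589 20.645
13 -3 33.209 -32.885

(exact arithmetic carried between steps; '≈' marks a value shown rounded to 6 d.p. or computed from one; I and e_prev carry over from the previous line; the table rounds u and y to 3 d.p., halves away from zero)
n=0: y=0, sp=-3, e=sp−y=-3; I=-3, D=e−e_prev=-3; u=0·(-3)+3/2·(-3)+1/4·(-3)=-5.25; next y=-3/10·0+3/4·(-5.25)=-3.9375
n=1: y=-3.9375, sp=-3, e=sp−y=0.9375; I=-2.0625, D=e−e_prev=3.9375; u=0·0.9375+3/2·(-2.0625)+1/4·3.9375=-2.109375; next y=-3/10·(-3.9375)+3/4·(-2.109375)≈-0.400781
n=2: y≈-0.400781, sp=-3, e=sp−y≈-2.599219; I≈-4.661719, D=e−e_prev≈-3.536719; u=0·(-2.599219)+3/2·(-4.661719)+1/4·(-3.536719)≈-7.876758; next y=-3/10·(-0.400781)+3/4·(-7.876758)≈-5.787334
n=3: y≈-5.787334, sp=-3, e=sp−y≈2.787334; I≈-1.874385, D=e−e_prev≈5.386553; u=0·2.787334+3/2·(-1.874385)+1/4·5.386553≈-1.464939; next y=-3/10·(-5.787334)+3/4·(-1.464939)≈0.637496
n=4: y≈0.637496, sp=-3, e=sp−y≈-3.637496; I≈-5.511881, D=e−e_prev≈-6.424830; u=0·(-3.637496)+3/2·(-5.511881)+1/4·(-6.424830)≈-9.874029; next y=-3/10·0.637496+3/4·(-9.874029)≈-7.596770
n=5: y≈-7.596770, sp=-3, e=sp−y≈4.596770; I≈-0.915110, D=e−e_prev≈8.234266; u=0·4.596770+3/2·(-0.915110)+1/4·8.234266≈0.685901; next y=-3/10·(-7.596770)+3/4·0.685901≈2.793457
n=6: y≈2.793457, sp=-3, e=sp−y≈-5.793457; I≈-6.708567, D=e−e_prev≈-10.390227; u=0·(-5.793457)+3/2·(-6.708567)+1/4·(-10.390227)≈-12.660407; next y=-3/10·2.793457+3/4·(-12.660407)≈-10.333343
n=7: y≈-10.333343, sp=-3, e=sp−y≈7.333343; I≈0.624775, D=e−e_prev≈13.126799; u=0·7.333343+3/2·0.624775+1/4·13.126799≈4.218863; next y=-3/10·(-10.333343)+3/4·4.218863≈6.264150
n=8: y≈6.264150, sp=-3, e=sp−y≈-9.264150; I≈-8.639375, D=e−e_prev≈-16.597493; u=0·(-9.264150)+3/2·(-8.639375)+1/4·(-16.597493)≈-17.108435; next y=-3/10·6.264150+3/4·(-17.108435)≈-14.710571
n=9: y≈-14.710571, sp=-3, e=sp−y≈11.710571; I≈3.071197, D=e−e_prev≈20.974721; u=0·11.710571+3/2·3.071197+1/4·20.974721≈9.850475; next y=-3/10·(-14.710571)+3/4·9.850475≈11.801028
n=10: y≈11.801028, sp=-3, e=sp−y≈-14.801028; I≈-11.729831, D=e−e_prev≈-26.511599; u=0·(-14.801028)+3/2·(-11.729831)+1/4·(-26.511599)≈-24.222647; next y=-3/10·11.801028+3/4·(-24.222647)≈-21.707293
n=11: y≈-21.707293, sp=-3, e=sp−y≈18.707293; I≈6.977462, D=e−e_prev≈33.508321; u=0·18.707293+3/2·6.977462+1/4·33.508321≈18.843274; next y=-3/10·(-21.707293)+3/4·18.843274≈20.644643
n=12: y≈20.644643, sp=-3, e=sp−y≈-23.644643; I≈-16.667181, D=e−e_prev≈-42.351936; u=0·(-23.644643)+3/2·(-16.667181)+1/4·(-42.351936)≈-35.588756; next y=-3/10·20.644643+3/4·(-35.588756)≈-32.884960
n=13: y≈-32.884960, sp=-3, e=sp−y≈29.884960; I≈13.217779, D=e−e_prev≈53.529603; u=0·29.884960+3/2·13.217779+1/4·53.529603≈33.209069; next y=-3/10·(-32.884960)+3/4·33.209069≈34.772289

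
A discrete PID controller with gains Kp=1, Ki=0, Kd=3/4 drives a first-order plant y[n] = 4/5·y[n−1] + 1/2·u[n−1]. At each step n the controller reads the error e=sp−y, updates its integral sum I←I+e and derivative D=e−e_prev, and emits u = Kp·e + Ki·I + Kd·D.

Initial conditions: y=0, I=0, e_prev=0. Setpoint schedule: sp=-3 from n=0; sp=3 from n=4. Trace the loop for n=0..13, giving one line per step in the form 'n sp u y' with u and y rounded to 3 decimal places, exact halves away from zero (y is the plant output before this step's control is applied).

(exact arithmetic carried between steps; '≈' marks a value shown rounded to 6 d.p. or computed from one; I and e_prev carry over from the previous line; the table rounds u and y to 3 d.p., halves away from zero)
n=0: y=0, sp=-3, e=sp−y=-3; I=-3, D=e−e_prev=-3; u=1·(-3)+0·(-3)+3/4·(-3)=-5.25; next y=4/5·0+1/2·(-5.25)=-2.625
n=1: y=-2.625, sp=-3, e=sp−y=-0.375; I=-3.375, D=e−e_prev=2.625; u=1·(-0.375)+0·(-3.375)+3/4·2.625=1.59375; next y=4/5·(-2.625)+1/2·1.59375=-1.303125
n=2: y=-1.303125, sp=-3, e=sp−y=-1.696875; I=-5.071875, D=e−e_prev=-1.321875; u=1·(-1.696875)+0·(-5.071875)+3/4·(-1.321875)≈-2.688281; next y=4/5·(-1.303125)+1/2·(-2.688281)≈-2.386641
n=3: y≈-2.386641, sp=-3, e=sp−y≈-0.613359; I≈-5.685234, D=e−e_prev≈1.083516; u=1·(-0.613359)+0·(-5.685234)+3/4·1.083516≈0.199277; next y=4/5·(-2.386641)+1/2·0.199277≈-1.809674
n=4: y≈-1.809674, sp=3, e=sp−y≈4.809674; I≈-0.875561, D=e−e_prev≈5.423033; u=1·4.809674+0·(-0.875561)+3/4·5.423033≈8.876949; next y=4/5·(-1.809674)+1/2·8.876949≈2.990735
n=5: y≈2.990735, sp=3, e=sp−y≈0.009265; I≈-0.866296, D=e−e_prev≈-4.800409; u=1·0.009265+0·(-0.866296)+3/4·(-4.800409)≈-3.591042; next y=4/5·2.990735+1/2·(-3.591042)≈0.597067
n=6: y≈0.597067, sp=3, e=sp−y≈2.402933; I≈1.536637, D=e−e_prev≈2.393668; u=1·2.402933+0·1.536637+3/4·2.393668≈4.198184; next y=4/5·0.597067+1/2·4.198184≈2.576746
n=7: y≈2.576746, sp=3, e=sp−y≈0.423254; I≈1.959891, D=e−e_prev≈-1.979679; u=1·0.423254+0·1.959891+3/4·(-1.979679)≈-1.061505; next y=4/5·2.576746+1/2·(-1.061505)≈1.530644
n=8: y≈1.530644, sp=3, e=sp−y≈1.469356; I≈3.429247, D=e−e_prev≈1.046101; u=1·1.469356+0·3.429247+3/4·1.046101≈2.253932; next y=4/5·1.530644+1/2·2.253932≈2.351481
n=9: y≈2.351481, sp=3, e=sp−y≈0.648519; I≈4.077766, D=e−e_prev≈-0.820837; u=1·0.648519+0·4.077766+3/4·(-0.820837)≈0.032891; next y=4/5·2.351481+1/2·0.032891≈1.897630
n=10: y≈1.897630, sp=3, e=sp−y≈1.102370; I≈5.180135, D=e−e_prev≈0.453851; u=1·1.102370+0·5.180135+3/4·0.453851≈1.442758; next y=4/5·1.897630+1/2·1.442758≈2.239483
n=11: y≈2.239483, sp=3, e=sp−y≈0.760517; I≈5.940652, D=e−e_prev≈-0.341853; u=1·0.760517+0·5.940652+3/4·(-0.341853)≈0.504127; next y=4/5·2.239483+1/2·0.504127≈2.043650
n=12: y≈2.043650, sp=3, e=sp−y≈0.956350; I≈6.897002, D=e−e_prev≈0.195833; u=1·0.956350+0·6.897002+3/4·0.195833≈1.103225; next y=4/5·2.043650+1/2·1.103225≈2.186532
n=13: y≈2.186532, sp=3, e=sp−y≈0.813468; I≈7.710469, D=e−e_prev≈-0.142882; u=1·0.813468+0·7.710469+3/4·(-0.142882)≈0.706306; next y=4/5·2.186532+1/2·0.706306≈2.102379

0 -3 -5.250 0.000
1 -3 1.594 -2.625
2 -3 -2.688 -1.303
3 -3 0.199 -2.387
4 3 8.877 -1.810
5 3 -3.591 2.991
6 3 4.198 0.597
7 3 -1.062 2.577
8 3 2.254 1.531
9 3 0.033 2.351
10 3 1.443 1.898
11 3 0.504 2.239
12 3 1.103 2.044
13 3 0.706 2.187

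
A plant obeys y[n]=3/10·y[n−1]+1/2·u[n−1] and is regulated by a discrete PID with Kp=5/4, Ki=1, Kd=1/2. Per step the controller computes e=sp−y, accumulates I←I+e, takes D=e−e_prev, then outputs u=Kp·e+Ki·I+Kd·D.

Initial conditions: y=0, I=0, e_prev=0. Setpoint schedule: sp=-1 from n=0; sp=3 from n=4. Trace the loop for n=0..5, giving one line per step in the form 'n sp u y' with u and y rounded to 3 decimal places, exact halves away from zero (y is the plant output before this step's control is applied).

(exact arithmetic carried between steps; '≈' marks a value shown rounded to 6 d.p. or computed from one; I and e_prev carry over from the previous line; the table rounds u and y to 3 d.p., halves away from zero)
n=0: y=0, sp=-1, e=sp−y=-1; I=-1, D=e−e_prev=-1; u=5/4·(-1)+1·(-1)+1/2·(-1)=-2.75; next y=3/10·0+1/2·(-2.75)=-1.375
n=1: y=-1.375, sp=-1, e=sp−y=0.375; I=-0.625, D=e−e_prev=1.375; u=5/4·0.375+1·(-0.625)+1/2·1.375=0.53125; next y=3/10·(-1.375)+1/2·0.53125=-0.146875
n=2: y=-0.146875, sp=-1, e=sp−y=-0.853125; I=-1.478125, D=e−e_prev=-1.228125; u=5/4·(-0.853125)+1·(-1.478125)+1/2·(-1.228125)≈-3.158594; next y=3/10·(-0.146875)+1/2·(-3.158594)≈-1.623359
n=3: y≈-1.623359, sp=-1, e=sp−y≈0.623359; I≈-0.854766, D=e−e_prev≈1.476484; u=5/4·0.623359+1·(-0.854766)+1/2·1.476484≈0.662676; next y=3/10·(-1.623359)+1/2·0.662676≈-0.155670
n=4: y≈-0.155670, sp=3, e=sp−y≈3.155670; I≈2.300904, D=e−e_prev≈2.532311; u=5/4·3.155670+1·2.300904+1/2·2.532311≈7.511647; next y=3/10·(-0.155670)+1/2·7.511647≈3.709123
n=5: y≈3.709123, sp=3, e=sp−y≈-0.709123; I≈1.591782, D=e−e_prev≈-3.864792; u=5/4·(-0.709123)+1·1.591782+1/2·(-3.864792)≈-1.227018; next y=3/10·3.709123+1/2·(-1.227018)≈0.499228

0 -1 -2.750 0.000
1 -1 0.531 -1.375
2 -1 -3.159 -0.147
3 -1 0.663 -1.623
4 3 7.512 -0.156
5 3 -1.227 3.709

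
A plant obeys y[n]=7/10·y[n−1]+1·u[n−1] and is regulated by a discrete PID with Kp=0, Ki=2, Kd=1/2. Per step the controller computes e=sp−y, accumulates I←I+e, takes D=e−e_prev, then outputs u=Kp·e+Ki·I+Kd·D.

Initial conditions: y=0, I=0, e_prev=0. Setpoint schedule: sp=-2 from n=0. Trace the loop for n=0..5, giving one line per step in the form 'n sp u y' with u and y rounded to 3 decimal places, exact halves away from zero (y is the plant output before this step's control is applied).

(exact arithmetic carried between steps; '≈' marks a value shown rounded to 6 d.p. or computed from one; I and e_prev carry over from the previous line; the table rounds u and y to 3 d.p., halves away from zero)
n=0: y=0, sp=-2, e=sp−y=-2; I=-2, D=e−e_prev=-2; u=0·(-2)+2·(-2)+1/2·(-2)=-5; next y=7/10·0+1·(-5)=-5
n=1: y=-5, sp=-2, e=sp−y=3; I=1, D=e−e_prev=5; u=0·3+2·1+1/2·5=4.5; next y=7/10·(-5)+1·4.5=1
n=2: y=1, sp=-2, e=sp−y=-3; I=-2, D=e−e_prev=-6; u=0·(-3)+2·(-2)+1/2·(-6)=-7; next y=7/10·1+1·(-7)=-6.3
n=3: y=-6.3, sp=-2, e=sp−y=4.3; I=2.3, D=e−e_prev=7.3; u=0·4.3+2·2.3+1/2·7.3=8.25; next y=7/10·(-6.3)+1·8.25=3.84
n=4: y=3.84, sp=-2, e=sp−y=-5.84; I=-3.54, D=e−e_prev=-10.14; u=0·(-5.84)+2·(-3.54)+1/2·(-10.14)=-12.15; next y=7/10·3.84+1·(-12.15)=-9.462
n=5: y=-9.462, sp=-2, e=sp−y=7.462; I=3.922, D=e−e_prev=13.302; u=0·7.462+2·3.922+1/2·13.302=14.495; next y=7/10·(-9.462)+1·14.495=7.8716

0 -2 -5.000 0.000
1 -2 4.500 -5.000
2 -2 -7.000 1.000
3 -2 8.250 -6.300
4 -2 -12.150 3.840
5 -2 14.495 -9.462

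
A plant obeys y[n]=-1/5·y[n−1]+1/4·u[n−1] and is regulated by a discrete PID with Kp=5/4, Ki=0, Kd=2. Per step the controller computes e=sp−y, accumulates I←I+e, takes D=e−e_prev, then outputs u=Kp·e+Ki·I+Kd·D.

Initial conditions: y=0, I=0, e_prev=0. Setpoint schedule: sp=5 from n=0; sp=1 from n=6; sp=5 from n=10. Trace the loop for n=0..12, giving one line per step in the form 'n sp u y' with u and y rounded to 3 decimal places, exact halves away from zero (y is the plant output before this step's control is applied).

(exact arithmetic carried between steps; '≈' marks a value shown rounded to 6 d.p. or computed from one; I and e_prev carry over from the previous line; the table rounds u and y to 3 d.p., halves away from zero)
n=0: y=0, sp=5, e=sp−y=5; I=5, D=e−e_prev=5; u=5/4·5+0·5+2·5=16.25; next y=-1/5·0+1/4·16.25=4.0625
n=1: y=4.0625, sp=5, e=sp−y=0.9375; I=5.9375, D=e−e_prev=-4.0625; u=5/4·0.9375+0·5.9375+2·(-4.0625)=-6.953125; next y=-1/5·4.0625+1/4·(-6.953125)≈-2.550781
n=2: y≈-2.550781, sp=5, e=sp−y≈7.550781; I≈13.488281, D=e−e_prev≈6.613281; u=5/4·7.550781+0·13.488281+2·6.613281≈22.665039; next y=-1/5·(-2.550781)+1/4·22.665039≈6.176416
n=3: y≈6.176416, sp=5, e=sp−y≈-1.176416; I≈12.311865, D=e−e_prev≈-8.727197; u=5/4·(-1.176416)+0·12.311865+2·(-8.727197)≈-18.924915; next y=-1/5·6.176416+1/4·(-18.924915)≈-5.966512
n=4: y≈-5.966512, sp=5, e=sp−y≈10.966512; I≈23.278377, D=e−e_prev≈12.142928; u=5/4·10.966512+0·23.278377+2·12.142928≈37.993996; next y=-1/5·(-5.966512)+1/4·37.993996≈10.691801
n=5: y≈10.691801, sp=5, e=sp−y≈-5.691801; I≈17.586576, D=e−e_prev≈-16.658313; u=5/4·(-5.691801)+0·17.586576+2·(-16.658313)≈-40.431378; next y=-1/5·10.691801+1/4·(-40.431378)≈-12.246205
n=6: y≈-12.246205, sp=1, e=sp−y≈13.246205; I≈30.832781, D=e−e_prev≈18.938006; u=5/4·13.246205+0·30.832781+2·18.938006≈54.433768; next y=-1/5·(-12.246205)+1/4·54.433768≈16.057683
n=7: y≈16.057683, sp=1, e=sp−y≈-15.057683; I≈15.775098, D=e−e_prev≈-28.303888; u=5/4·(-15.057683)+0·15.775098+2·(-28.303888)≈-75.429879; next y=-1/5·16.057683+1/4·(-75.429879)≈-22.069006
n=8: y≈-22.069006, sp=1, e=sp−y≈23.069006; I≈38.844104, D=e−e_prev≈38.126689; u=5/4·23.069006+0·38.844104+2·38.126689≈105.089636; next y=-1/5·(-22.069006)+1/4·105.089636≈30.686210
n=9: y≈30.686210, sp=1, e=sp−y≈-29.686210; I≈9.157894, D=e−e_prev≈-52.755216; u=5/4·(-29.686210)+0·9.157894+2·(-52.755216)≈-142.618196; next y=-1/5·30.686210+1/4·(-142.618196)≈-41.791791
n=10: y≈-41.791791, sp=5, e=sp−y≈46.791791; I≈55.949685, D=e−e_prev≈76.478001; u=5/4·46.791791+0·55.949685+2·76.478001≈211.445741; next y=-1/5·(-41.791791)+1/4·211.445741≈61.219794
n=11: y≈61.219794, sp=5, e=sp−y≈-56.219794; I≈-0.270109, D=e−e_prev≈-103.011585; u=5/4·(-56.219794)+0·(-0.270109)+2·(-103.011585)≈-276.297911; next y=-1/5·61.219794+1/4·(-276.297911)≈-81.318436
n=12: y≈-81.318436, sp=5, e=sp−y≈86.318436; I≈86.048328, D=e−e_prev≈142.538230; u=5/4·86.318436+0·86.048328+2·142.538230≈392.974505; next y=-1/5·(-81.318436)+1/4·392.974505≈114.507314

0 5 16.250 0.000
1 5 -6.953 4.063
2 5 22.665 -2.551
3 5 -18.925 6.176
4 5 37.994 -5.967
5 5 -40.431 10.692
6 1 54.434 -12.246
7 1 -75.430 16.058
8 1 105.090 -22.069
9 1 -142.618 30.686
10 5 211.446 -41.792
11 5 -276.298 61.220
12 5 392.975 -81.318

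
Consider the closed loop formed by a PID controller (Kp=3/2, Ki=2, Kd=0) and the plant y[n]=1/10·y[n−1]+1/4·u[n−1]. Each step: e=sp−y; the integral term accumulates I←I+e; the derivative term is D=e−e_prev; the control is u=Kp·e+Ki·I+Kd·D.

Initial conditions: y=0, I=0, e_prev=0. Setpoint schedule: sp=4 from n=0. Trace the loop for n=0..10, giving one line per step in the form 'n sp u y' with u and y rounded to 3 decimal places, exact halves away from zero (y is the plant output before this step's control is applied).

(exact arithmetic carried between steps; '≈' marks a value shown rounded to 6 d.p. or computed from one; I and e_prev carry over from the previous line; the table rounds u and y to 3 d.p., halves away from zero)
n=0: y=0, sp=4, e=sp−y=4; I=4, D=e−e_prev=4; u=3/2·4+2·4+0·4=14; next y=1/10·0+1/4·14=3.5
n=1: y=3.5, sp=4, e=sp−y=0.5; I=4.5, D=e−e_prev=-3.5; u=3/2·0.5+2·4.5+0·(-3.5)=9.75; next y=1/10·3.5+1/4·9.75=2.7875
n=2: y=2.7875, sp=4, e=sp−y=1.2125; I=5.7125, D=e−e_prev=0.7125; u=3/2·1.2125+2·5.7125+0·0.7125=13.24375; next y=1/10·2.7875+1/4·13.24375≈3.589688
n=3: y≈3.589688, sp=4, e=sp−y≈0.410313; I≈6.122813, D=e−e_prev≈-0.802188; u=3/2·0.410313+2·6.122813+0·(-0.802188)≈12.861094; next y=1/10·3.589688+1/4·12.861094≈3.574242
n=4: y≈3.574242, sp=4, e=sp−y≈0.425758; I≈6.548570, D=e−e_prev≈0.015445; u=3/2·0.425758+2·6.548570+0·0.015445≈13.735777; next y=1/10·3.574242+1/4·13.735777≈3.791369
n=5: y≈3.791369, sp=4, e=sp−y≈0.208631; I≈6.757202, D=e−e_prev≈-0.217126; u=3/2·0.208631+2·6.757202+0·(-0.217126)≈13.827351; next y=1/10·3.791369+1/4·13.827351≈3.835975
n=6: y≈3.835975, sp=4, e=sp−y≈0.164025; I≈6.921227, D=e−e_prev≈-0.044606; u=3/2·0.164025+2·6.921227+0·(-0.044606)≈14.088493; next y=1/10·3.835975+1/4·14.088493≈3.905721
n=7: y≈3.905721, sp=4, e=sp−y≈0.094279; I≈7.015507, D=e−e_prev≈-0.069746; u=3/2·0.094279+2·7.015507+0·(-0.069746)≈14.172432; next y=1/10·3.905721+1/4·14.172432≈3.933680
n=8: y≈3.933680, sp=4, e=sp−y≈0.066320; I≈7.081826, D=e−e_prev≈-0.027960; u=3/2·0.066320+2·7.081826+0·(-0.027960)≈14.263133; next y=1/10·3.933680+1/4·14.263133≈3.959151
n=9: y≈3.959151, sp=4, e=sp−y≈0.040849; I≈7.122675, D=e−e_prev≈-0.025471; u=3/2·0.040849+2·7.122675+0·(-0.025471)≈14.306624; next y=1/10·3.959151+1/4·14.306624≈3.972571
n=10: y≈3.972571, sp=4, e=sp−y≈0.027429; I≈7.150104, D=e−e_prev≈-0.013420; u=3/2·0.027429+2·7.150104+0·(-0.013420)≈14.341352; next y=1/10·3.972571+1/4·14.341352≈3.982595

0 4 14.000 0.000
1 4 9.750 3.500
2 4 13.244 2.788
3 4 12.861 3.590
4 4 13.736 3.574
5 4 13.827 3.791
6 4 14.088 3.836
7 4 14.172 3.906
8 4 14.263 3.934
9 4 14.307 3.959
10 4 14.341 3.973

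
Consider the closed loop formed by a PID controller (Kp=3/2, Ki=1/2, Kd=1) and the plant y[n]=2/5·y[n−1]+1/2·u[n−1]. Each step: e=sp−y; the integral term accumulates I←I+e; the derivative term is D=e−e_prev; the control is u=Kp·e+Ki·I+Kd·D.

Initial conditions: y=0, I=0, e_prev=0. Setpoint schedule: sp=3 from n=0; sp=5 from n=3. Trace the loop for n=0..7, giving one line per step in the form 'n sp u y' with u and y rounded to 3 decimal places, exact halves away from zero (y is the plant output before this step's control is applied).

0 3 9.000 0.000
1 3 -6.000 4.500
2 3 14.850 -1.200
3 5 -7.185 6.945
4 5 21.266 -0.815
5 5 -16.951 10.307
6 5 35.497 -4.353
7 5 -35.567 16.007

(exact arithmetic carried between steps; '≈' marks a value shown rounded to 6 d.p. or computed from one; I and e_prev carry over from the previous line; the table rounds u and y to 3 d.p., halves away from zero)
n=0: y=0, sp=3, e=sp−y=3; I=3, D=e−e_prev=3; u=3/2·3+1/2·3+1·3=9; next y=2/5·0+1/2·9=4.5
n=1: y=4.5, sp=3, e=sp−y=-1.5; I=1.5, D=e−e_prev=-4.5; u=3/2·(-1.5)+1/2·1.5+1·(-4.5)=-6; next y=2/5·4.5+1/2·(-6)=-1.2
n=2: y=-1.2, sp=3, e=sp−y=4.2; I=5.7, D=e−e_prev=5.7; u=3/2·4.2+1/2·5.7+1·5.7=14.85; next y=2/5·(-1.2)+1/2·14.85=6.945
n=3: y=6.945, sp=5, e=sp−y=-1.945; I=3.755, D=e−e_prev=-6.145; u=3/2·(-1.945)+1/2·3.755+1·(-6.145)=-7.185; next y=2/5·6.945+1/2·(-7.185)=-0.8145
n=4: y=-0.8145, sp=5, e=sp−y=5.8145; I=9.5695, D=e−e_prev=7.7595; u=3/2·5.8145+1/2·9.5695+1·7.7595=21.266; next y=2/5·(-0.8145)+1/2·21.266=10.3072
n=5: y=10.3072, sp=5, e=sp−y=-5.3072; I=4.2623, D=e−e_prev=-11.1217; u=3/2·(-5.3072)+1/2·4.2623+1·(-11.1217)=-16.95135; next y=2/5·10.3072+1/2·(-16.95135)=-4.352795
n=6: y=-4.352795, sp=5, e=sp−y=9.352795; I=13.615095, D=e−e_prev=14.659995; u=3/2·9.352795+1/2·13.615095+1·14.659995=35.496735; next y=2/5·(-4.352795)+1/2·35.496735≈16.007250
n=7: y≈16.007250, sp=5, e=sp−y≈-11.007250; I≈2.607846, D=e−e_prev≈-20.360045; u=3/2·(-11.007250)+1/2·2.607846+1·(-20.360045)≈-35.566996; next y=2/5·16.007250+1/2·(-35.566996)≈-11.380598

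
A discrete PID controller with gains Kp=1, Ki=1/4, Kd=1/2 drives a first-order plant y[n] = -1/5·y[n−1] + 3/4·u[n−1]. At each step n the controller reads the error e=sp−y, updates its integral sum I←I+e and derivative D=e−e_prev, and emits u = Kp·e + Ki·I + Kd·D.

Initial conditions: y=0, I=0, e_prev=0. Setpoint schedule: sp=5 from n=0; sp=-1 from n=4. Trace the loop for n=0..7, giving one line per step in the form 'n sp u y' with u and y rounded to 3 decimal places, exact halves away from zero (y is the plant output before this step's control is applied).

(exact arithmetic carried between steps; '≈' marks a value shown rounded to 6 d.p. or computed from one; I and e_prev carry over from the previous line; the table rounds u and y to 3 d.p., halves away from zero)
n=0: y=0, sp=5, e=sp−y=5; I=5, D=e−e_prev=5; u=1·5+1/4·5+1/2·5=8.75; next y=-1/5·0+3/4·8.75=6.5625
n=1: y=6.5625, sp=5, e=sp−y=-1.5625; I=3.4375, D=e−e_prev=-6.5625; u=1·(-1.5625)+1/4·3.4375+1/2·(-6.5625)=-3.984375; next y=-1/5·6.5625+3/4·(-3.984375)≈-4.300781
n=2: y≈-4.300781, sp=5, e=sp−y≈9.300781; I≈12.738281, D=e−e_prev≈10.863281; u=1·9.300781+1/4·12.738281+1/2·10.863281≈17.916992; next y=-1/5·(-4.300781)+3/4·17.916992≈14.297900
n=3: y≈14.297900, sp=5, e=sp−y≈-9.297900; I≈3.440381, D=e−e_prev≈-18.598682; u=1·(-9.297900)+1/4·3.440381+1/2·(-18.598682)≈-17.737146; next y=-1/5·14.297900+3/4·(-17.737146)≈-16.162440
n=4: y≈-16.162440, sp=-1, e=sp−y≈15.162440; I≈18.602820, D=e−e_prev≈24.460340; u=1·15.162440+1/4·18.602820+1/2·24.460340≈32.043315; next y=-1/5·(-16.162440)+3/4·32.043315≈27.264974
n=5: y≈27.264974, sp=-1, e=sp−y≈-28.264974; I≈-9.662153, D=e−e_prev≈-43.427413; u=1·(-28.264974)+1/4·(-9.662153)+1/2·(-43.427413)≈-52.394219; next y=-1/5·27.264974+3/4·(-52.394219)≈-44.748659
n=6: y≈-44.748659, sp=-1, e=sp−y≈43.748659; I≈34.086506, D=e−e_prev≈72.013633; u=1·43.748659+1/4·34.086506+1/2·72.013633≈88.277102; next y=-1/5·(-44.748659)+3/4·88.277102≈75.157558
n=7: y≈75.157558, sp=-1, e=sp−y≈-76.157558; I≈-42.071053, D=e−e_prev≈-119.906217; u=1·(-76.157558)+1/4·(-42.071053)+1/2·(-119.906217)≈-146.628430; next y=-1/5·75.157558+3/4·(-146.628430)≈-125.002834

0 5 8.750 0.000
1 5 -3.984 6.563
2 5 17.917 -4.301
3 5 -17.737 14.298
4 -1 32.043 -16.162
5 -1 -52.394 27.265
6 -1 88.277 -44.749
7 -1 -146.628 75.158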